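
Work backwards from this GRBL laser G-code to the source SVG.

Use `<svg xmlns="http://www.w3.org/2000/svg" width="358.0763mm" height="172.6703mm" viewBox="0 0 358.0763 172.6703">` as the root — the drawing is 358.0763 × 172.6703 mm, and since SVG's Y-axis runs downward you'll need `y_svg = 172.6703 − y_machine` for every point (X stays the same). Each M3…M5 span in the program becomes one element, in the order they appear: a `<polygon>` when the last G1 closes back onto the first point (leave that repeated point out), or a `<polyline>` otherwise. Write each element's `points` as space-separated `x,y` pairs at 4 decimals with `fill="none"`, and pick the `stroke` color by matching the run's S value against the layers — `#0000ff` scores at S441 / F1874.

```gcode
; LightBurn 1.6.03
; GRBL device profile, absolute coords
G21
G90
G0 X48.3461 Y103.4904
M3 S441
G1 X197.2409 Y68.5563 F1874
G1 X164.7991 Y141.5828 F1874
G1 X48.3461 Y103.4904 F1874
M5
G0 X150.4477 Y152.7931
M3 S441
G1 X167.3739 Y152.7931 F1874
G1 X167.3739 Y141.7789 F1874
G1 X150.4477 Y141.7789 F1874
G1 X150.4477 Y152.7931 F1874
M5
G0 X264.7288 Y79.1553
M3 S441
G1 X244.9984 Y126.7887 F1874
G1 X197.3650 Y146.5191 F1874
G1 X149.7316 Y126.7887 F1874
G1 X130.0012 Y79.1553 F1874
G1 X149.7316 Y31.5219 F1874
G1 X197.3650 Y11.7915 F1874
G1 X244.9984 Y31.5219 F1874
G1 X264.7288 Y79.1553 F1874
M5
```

<svg xmlns="http://www.w3.org/2000/svg" width="358.0763mm" height="172.6703mm" viewBox="0 0 358.0763 172.6703">
  <polygon points="48.3461,69.1799 197.2409,104.1140 164.7991,31.0875" fill="none" stroke="#0000ff"/>
  <polygon points="150.4477,19.8772 167.3739,19.8772 167.3739,30.8914 150.4477,30.8914" fill="none" stroke="#0000ff"/>
  <polygon points="264.7288,93.5150 244.9984,45.8816 197.3650,26.1512 149.7316,45.8816 130.0012,93.5150 149.7316,141.1484 197.3650,160.8788 244.9984,141.1484" fill="none" stroke="#0000ff"/>
</svg>

y_svg = 172.6703 − y_m. Every run uses S441, so all elements get stroke `#0000ff` (score).

[1] closed run; points: 48.3461,69.1799 197.2409,104.1140 164.7991,31.0875

[2] closed run; points: 150.4477,19.8772 167.3739,19.8772 167.3739,30.8914 150.4477,30.8914

[3] closed run; points: 264.7288,93.5150 244.9984,45.8816 197.3650,26.1512 149.7316,45.8816 130.0012,93.5150 149.7316,141.1484 197.3650,160.8788 244.9984,141.1484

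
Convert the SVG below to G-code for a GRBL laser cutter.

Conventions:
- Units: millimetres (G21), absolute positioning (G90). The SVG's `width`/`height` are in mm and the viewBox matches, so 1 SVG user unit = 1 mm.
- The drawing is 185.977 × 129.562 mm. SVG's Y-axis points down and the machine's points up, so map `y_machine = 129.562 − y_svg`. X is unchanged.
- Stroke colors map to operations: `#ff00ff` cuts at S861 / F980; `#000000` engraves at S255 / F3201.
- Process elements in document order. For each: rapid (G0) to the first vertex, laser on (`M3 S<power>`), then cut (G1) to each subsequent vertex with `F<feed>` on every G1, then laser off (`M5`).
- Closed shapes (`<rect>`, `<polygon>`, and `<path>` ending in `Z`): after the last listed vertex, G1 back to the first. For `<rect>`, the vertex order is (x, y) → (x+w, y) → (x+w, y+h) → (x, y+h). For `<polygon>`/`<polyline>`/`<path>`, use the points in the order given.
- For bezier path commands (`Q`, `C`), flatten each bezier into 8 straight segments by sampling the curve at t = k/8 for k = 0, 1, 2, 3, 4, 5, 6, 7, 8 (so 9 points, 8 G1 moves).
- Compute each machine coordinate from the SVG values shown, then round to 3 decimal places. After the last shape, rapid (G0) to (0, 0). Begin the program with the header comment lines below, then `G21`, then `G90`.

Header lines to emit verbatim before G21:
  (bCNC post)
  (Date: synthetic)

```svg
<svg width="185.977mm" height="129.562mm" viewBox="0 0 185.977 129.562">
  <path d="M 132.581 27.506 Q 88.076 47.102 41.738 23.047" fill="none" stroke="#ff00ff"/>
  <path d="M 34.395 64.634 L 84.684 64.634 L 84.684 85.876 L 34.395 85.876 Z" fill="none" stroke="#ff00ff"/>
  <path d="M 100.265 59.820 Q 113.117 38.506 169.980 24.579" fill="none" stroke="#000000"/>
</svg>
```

1 u = 1 mm; y_m = 129.562 − y.

[1] `<path>` quadratic bezier, #ff00ff→cut S861 F980: (132.581,102.056) → (121.426,97.839) → (110.214,94.986) → (98.944,93.497) → (87.618,93.373) → (76.234,94.612) → (64.792,97.216) → (53.294,101.183) → (41.738,106.515)

[2] `<path>` rectangle, #ff00ff→cut S861 F980: (34.395,64.928) → (84.684,64.928) → (84.684,43.686) → (34.395,43.686) → (34.395,64.928) (closed)

[3] `<path>` quadratic bezier, #000000→engrave S255 F3201: (100.265,69.742) → (104.166,74.955) → (109.442,79.937) → (116.093,84.689) → (124.120,89.209) → (133.522,93.499) → (144.299,97.558) → (156.452,101.386) → (169.980,104.983)

(bCNC post)
(Date: synthetic)
G21
G90
G0 X132.581 Y102.056
M3 S861
G1 X121.426 Y97.839 F980
G1 X110.214 Y94.986 F980
G1 X98.944 Y93.497 F980
G1 X87.618 Y93.373 F980
G1 X76.234 Y94.612 F980
G1 X64.792 Y97.216 F980
G1 X53.294 Y101.183 F980
G1 X41.738 Y106.515 F980
M5
G0 X34.395 Y64.928
M3 S861
G1 X84.684 Y64.928 F980
G1 X84.684 Y43.686 F980
G1 X34.395 Y43.686 F980
G1 X34.395 Y64.928 F980
M5
G0 X100.265 Y69.742
M3 S255
G1 X104.166 Y74.955 F3201
G1 X109.442 Y79.937 F3201
G1 X116.093 Y84.689 F3201
G1 X124.120 Y89.209 F3201
G1 X133.522 Y93.499 F3201
G1 X144.299 Y97.558 F3201
G1 X156.452 Y101.386 F3201
G1 X169.980 Y104.983 F3201
M5
G0 X0.000 Y0.000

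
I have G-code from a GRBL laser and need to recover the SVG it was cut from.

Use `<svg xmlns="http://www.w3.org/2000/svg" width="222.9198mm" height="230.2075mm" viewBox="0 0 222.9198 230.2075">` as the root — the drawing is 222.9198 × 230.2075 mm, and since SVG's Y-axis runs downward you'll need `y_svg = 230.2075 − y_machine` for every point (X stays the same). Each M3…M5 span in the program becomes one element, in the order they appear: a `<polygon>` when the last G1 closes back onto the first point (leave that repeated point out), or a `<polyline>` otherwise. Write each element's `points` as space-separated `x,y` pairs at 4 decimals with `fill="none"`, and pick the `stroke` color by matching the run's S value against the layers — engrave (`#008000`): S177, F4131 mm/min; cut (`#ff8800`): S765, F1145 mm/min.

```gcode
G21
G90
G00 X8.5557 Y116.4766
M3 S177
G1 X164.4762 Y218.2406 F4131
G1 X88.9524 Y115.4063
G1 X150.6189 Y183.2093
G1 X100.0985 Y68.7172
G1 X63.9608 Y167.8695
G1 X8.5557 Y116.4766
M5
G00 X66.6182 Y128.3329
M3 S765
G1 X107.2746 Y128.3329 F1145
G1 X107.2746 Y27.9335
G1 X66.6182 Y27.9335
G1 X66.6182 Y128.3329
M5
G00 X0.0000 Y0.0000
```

<svg xmlns="http://www.w3.org/2000/svg" width="222.9198mm" height="230.2075mm" viewBox="0 0 222.9198 230.2075">
  <polygon points="8.5557,113.7309 164.4762,11.9669 88.9524,114.8012 150.6189,46.9982 100.0985,161.4903 63.9608,62.3380" fill="none" stroke="#008000"/>
  <polygon points="66.6182,101.8746 107.2746,101.8746 107.2746,202.2740 66.6182,202.2740" fill="none" stroke="#ff8800"/>
</svg>

Each laser-on run becomes one SVG element. Flip Y back into SVG space with y_svg = 230.2075 − y_machine.

Run 1: the run's S177 means `#008000` (engrave). The run returns to its start, so emit a `<polygon>` with points (Y-flipped): 8.5557,113.7309 164.4762,11.9669 88.9524,114.8012 150.6189,46.9982 100.0985,161.4903 63.9608,62.3380.

Run 2: S765 ⇒ cut layer `#ff8800`. The run returns to its start, so emit a `<polygon>` with points (Y-flipped): 66.6182,101.8746 107.2746,101.8746 107.2746,202.2740 66.6182,202.2740.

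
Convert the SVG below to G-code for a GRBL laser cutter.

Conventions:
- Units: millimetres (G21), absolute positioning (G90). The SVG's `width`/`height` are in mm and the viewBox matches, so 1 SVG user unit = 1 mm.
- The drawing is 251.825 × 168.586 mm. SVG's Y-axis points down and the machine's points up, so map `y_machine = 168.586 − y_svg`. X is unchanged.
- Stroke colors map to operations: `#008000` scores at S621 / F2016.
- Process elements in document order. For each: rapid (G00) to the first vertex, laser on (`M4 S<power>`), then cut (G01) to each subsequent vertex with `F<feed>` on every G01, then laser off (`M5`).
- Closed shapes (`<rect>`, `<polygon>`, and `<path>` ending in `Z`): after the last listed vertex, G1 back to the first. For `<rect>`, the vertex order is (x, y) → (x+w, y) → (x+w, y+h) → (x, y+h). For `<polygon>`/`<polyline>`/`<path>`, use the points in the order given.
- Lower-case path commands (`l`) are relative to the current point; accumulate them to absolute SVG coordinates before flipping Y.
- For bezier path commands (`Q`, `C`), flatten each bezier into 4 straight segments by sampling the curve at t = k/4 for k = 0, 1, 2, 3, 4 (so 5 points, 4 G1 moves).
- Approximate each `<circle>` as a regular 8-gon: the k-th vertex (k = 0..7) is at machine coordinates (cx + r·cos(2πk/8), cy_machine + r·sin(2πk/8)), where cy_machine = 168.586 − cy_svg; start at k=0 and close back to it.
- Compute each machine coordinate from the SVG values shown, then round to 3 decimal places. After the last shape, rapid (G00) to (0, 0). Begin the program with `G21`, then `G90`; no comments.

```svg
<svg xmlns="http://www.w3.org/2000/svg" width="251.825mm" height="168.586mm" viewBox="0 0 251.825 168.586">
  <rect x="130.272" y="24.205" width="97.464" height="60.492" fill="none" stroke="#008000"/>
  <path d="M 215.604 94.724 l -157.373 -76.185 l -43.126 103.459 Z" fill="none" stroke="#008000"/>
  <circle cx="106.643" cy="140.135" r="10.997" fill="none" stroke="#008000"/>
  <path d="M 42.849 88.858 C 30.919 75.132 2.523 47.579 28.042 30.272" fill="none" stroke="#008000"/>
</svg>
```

Since the viewBox matches the mm dimensions, user units are millimetres directly. The only transform is the Y-flip y_m = 168.586 − y_svg.

Shape 1 is a rectangle drawn with `<rect>`. Its stroke #008000 means score at S621, F2016. After flipping Y the toolpath is (130.272,144.381) → (227.736,144.381) → (227.736,83.889) → (130.272,83.889) → (130.272,144.381), returning to the start.

Shape 2 is a closed polygon drawn with `<path>`. Its stroke #008000 means score at S621, F2016. After flipping Y the toolpath is (215.604,73.862) → (58.231,150.047) → (15.105,46.588) → (215.604,73.862), returning to the start.

Shape 3 is a circle drawn with `<circle>`. Its stroke #008000 means score at S621, F2016. After flipping Y the toolpath is (117.640,28.451) → (114.419,36.227) → (106.643,39.448) → (98.867,36.227) → (95.646,28.451) → (98.867,20.675) → (106.643,17.454) → (114.419,20.675) → (117.640,28.451), returning to the start.

Shape 4 is a cubic bezier drawn with `<path>`. Its stroke #008000 means score at S621, F2016. After flipping Y the toolpath is (42.849,79.728) → (31.914,92.239) → (21.402,107.678) → (17.912,123.789) → (28.042,138.314).

G21
G90
G00 X130.272 Y144.381
M4 S621
G01 X227.736 Y144.381 F2016
G01 X227.736 Y83.889 F2016
G01 X130.272 Y83.889 F2016
G01 X130.272 Y144.381 F2016
M5
G00 X215.604 Y73.862
M4 S621
G01 X58.231 Y150.047 F2016
G01 X15.105 Y46.588 F2016
G01 X215.604 Y73.862 F2016
M5
G00 X117.640 Y28.451
M4 S621
G01 X114.419 Y36.227 F2016
G01 X106.643 Y39.448 F2016
G01 X98.867 Y36.227 F2016
G01 X95.646 Y28.451 F2016
G01 X98.867 Y20.675 F2016
G01 X106.643 Y17.454 F2016
G01 X114.419 Y20.675 F2016
G01 X117.640 Y28.451 F2016
M5
G00 X42.849 Y79.728
M4 S621
G01 X31.914 Y92.239 F2016
G01 X21.402 Y107.678 F2016
G01 X17.912 Y123.789 F2016
G01 X28.042 Y138.314 F2016
M5
G00 X0.000 Y0.000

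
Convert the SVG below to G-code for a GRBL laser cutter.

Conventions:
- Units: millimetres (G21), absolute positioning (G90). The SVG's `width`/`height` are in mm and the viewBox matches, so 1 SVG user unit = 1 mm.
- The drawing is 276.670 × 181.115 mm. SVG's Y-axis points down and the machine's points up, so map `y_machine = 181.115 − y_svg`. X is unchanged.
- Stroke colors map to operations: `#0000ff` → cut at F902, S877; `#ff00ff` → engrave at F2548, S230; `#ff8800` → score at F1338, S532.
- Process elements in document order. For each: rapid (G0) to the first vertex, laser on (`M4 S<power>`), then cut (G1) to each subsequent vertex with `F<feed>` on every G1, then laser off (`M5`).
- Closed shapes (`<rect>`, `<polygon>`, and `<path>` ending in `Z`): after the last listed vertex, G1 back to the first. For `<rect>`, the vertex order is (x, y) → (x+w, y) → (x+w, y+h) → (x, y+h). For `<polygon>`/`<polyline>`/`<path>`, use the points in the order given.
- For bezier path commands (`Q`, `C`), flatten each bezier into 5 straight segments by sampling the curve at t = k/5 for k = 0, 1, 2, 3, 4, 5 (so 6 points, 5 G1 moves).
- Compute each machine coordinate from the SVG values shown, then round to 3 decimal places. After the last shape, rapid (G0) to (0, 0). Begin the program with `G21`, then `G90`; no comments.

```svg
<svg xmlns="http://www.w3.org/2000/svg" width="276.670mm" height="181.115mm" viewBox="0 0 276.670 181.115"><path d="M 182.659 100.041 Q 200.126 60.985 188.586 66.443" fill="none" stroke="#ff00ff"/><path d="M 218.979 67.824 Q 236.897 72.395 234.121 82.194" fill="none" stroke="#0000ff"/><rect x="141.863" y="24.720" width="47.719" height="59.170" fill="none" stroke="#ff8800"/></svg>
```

Since the viewBox matches the mm dimensions, user units are millimetres directly. The only transform is the Y-flip y_m = 181.115 − y_svg.

Shape 1 is a quadratic bezier drawn with `<path>`. Its stroke #ff00ff means engrave at S230, F2548. After flipping Y the toolpath is (182.659,81.074) → (188.486,94.916) → (191.991,105.197) → (193.177,111.916) → (192.042,115.075) → (188.586,114.672).

Shape 2 is a quadratic bezier drawn with `<path>`. Its stroke #0000ff means cut at S877, F902. After flipping Y the toolpath is (218.979,113.291) → (225.318,111.253) → (230.002,108.798) → (233.031,105.924) → (234.404,102.631) → (234.121,98.921).

Shape 3 is a rectangle drawn with `<rect>`. Its stroke #ff8800 means score at S532, F1338. After flipping Y the toolpath is (141.863,156.395) → (189.582,156.395) → (189.582,97.225) → (141.863,97.225) → (141.863,156.395), returning to the start.

G21
G90
G0 X182.659 Y81.074
M4 S230
G1 X188.486 Y94.916 F2548
G1 X191.991 Y105.197 F2548
G1 X193.177 Y111.916 F2548
G1 X192.042 Y115.075 F2548
G1 X188.586 Y114.672 F2548
M5
G0 X218.979 Y113.291
M4 S877
G1 X225.318 Y111.253 F902
G1 X230.002 Y108.798 F902
G1 X233.031 Y105.924 F902
G1 X234.404 Y102.631 F902
G1 X234.121 Y98.921 F902
M5
G0 X141.863 Y156.395
M4 S532
G1 X189.582 Y156.395 F1338
G1 X189.582 Y97.225 F1338
G1 X141.863 Y97.225 F1338
G1 X141.863 Y156.395 F1338
M5
G0 X0.000 Y0.000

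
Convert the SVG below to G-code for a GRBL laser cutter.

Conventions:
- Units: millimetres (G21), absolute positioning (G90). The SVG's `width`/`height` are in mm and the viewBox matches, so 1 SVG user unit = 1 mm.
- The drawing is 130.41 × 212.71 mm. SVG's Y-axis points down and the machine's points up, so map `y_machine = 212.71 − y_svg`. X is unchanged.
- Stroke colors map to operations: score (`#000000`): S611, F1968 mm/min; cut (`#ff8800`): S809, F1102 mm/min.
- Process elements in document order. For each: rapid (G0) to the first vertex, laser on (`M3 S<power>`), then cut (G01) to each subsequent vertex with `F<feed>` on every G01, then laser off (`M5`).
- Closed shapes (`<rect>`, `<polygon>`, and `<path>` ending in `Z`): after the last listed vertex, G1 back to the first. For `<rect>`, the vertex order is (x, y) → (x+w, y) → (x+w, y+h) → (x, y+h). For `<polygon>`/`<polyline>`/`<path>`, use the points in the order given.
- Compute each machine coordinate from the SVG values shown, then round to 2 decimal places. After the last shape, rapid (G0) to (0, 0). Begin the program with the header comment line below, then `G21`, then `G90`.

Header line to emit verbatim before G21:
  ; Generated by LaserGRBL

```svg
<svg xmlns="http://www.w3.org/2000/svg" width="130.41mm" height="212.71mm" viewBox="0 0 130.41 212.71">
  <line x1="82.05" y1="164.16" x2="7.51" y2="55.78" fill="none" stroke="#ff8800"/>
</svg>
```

Since the viewBox matches the mm dimensions, user units are millimetres directly. The only transform is the Y-flip y_m = 212.71 − y_svg.

Shape 1 is a line segment drawn with `<line>`. Its stroke #ff8800 means cut at S809, F1102. After flipping Y the toolpath is (82.05,48.55) → (7.51,156.93).

; Generated by LaserGRBL
G21
G90
G0 X82.05 Y48.55
M3 S809
G01 X7.51 Y156.93 F1102
M5
G0 X0.00 Y0.00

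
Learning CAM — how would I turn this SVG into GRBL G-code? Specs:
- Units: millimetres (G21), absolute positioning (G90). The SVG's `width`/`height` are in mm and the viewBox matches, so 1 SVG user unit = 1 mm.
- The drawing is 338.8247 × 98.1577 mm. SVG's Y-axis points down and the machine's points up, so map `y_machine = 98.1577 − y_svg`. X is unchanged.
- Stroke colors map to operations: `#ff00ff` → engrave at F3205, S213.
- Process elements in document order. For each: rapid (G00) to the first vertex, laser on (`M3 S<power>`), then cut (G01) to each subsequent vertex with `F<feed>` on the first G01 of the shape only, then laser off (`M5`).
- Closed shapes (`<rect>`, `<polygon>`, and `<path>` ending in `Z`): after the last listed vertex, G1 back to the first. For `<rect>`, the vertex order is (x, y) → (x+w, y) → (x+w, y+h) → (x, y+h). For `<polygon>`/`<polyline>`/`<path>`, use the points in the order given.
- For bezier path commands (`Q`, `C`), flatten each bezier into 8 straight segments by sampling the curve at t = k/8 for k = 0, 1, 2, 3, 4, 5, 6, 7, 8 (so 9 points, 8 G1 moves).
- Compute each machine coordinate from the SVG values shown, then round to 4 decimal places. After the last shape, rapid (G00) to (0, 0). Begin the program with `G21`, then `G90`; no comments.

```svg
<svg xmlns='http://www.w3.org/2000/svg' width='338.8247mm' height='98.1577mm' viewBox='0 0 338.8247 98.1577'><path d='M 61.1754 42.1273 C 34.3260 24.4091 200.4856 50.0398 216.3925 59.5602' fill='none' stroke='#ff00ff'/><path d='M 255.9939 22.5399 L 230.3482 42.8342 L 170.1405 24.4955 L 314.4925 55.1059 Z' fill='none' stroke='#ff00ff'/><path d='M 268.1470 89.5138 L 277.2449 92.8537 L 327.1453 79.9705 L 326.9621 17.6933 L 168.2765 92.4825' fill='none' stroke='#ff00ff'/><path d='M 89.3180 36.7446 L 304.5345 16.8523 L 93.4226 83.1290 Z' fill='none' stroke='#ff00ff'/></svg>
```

Since the viewBox matches the mm dimensions, user units are millimetres directly. The only transform is the Y-flip y_m = 98.1577 − y_svg.

Shape 1 is a cubic bezier drawn with `<path>`. Its stroke #ff00ff means engrave at S213, F3205. After flipping Y the toolpath is (61.1754,56.0304) → (59.4837,60.7589) → (71.8641,62.1202) → (94.2938,60.8111) → (122.7503,57.5284) → (153.2111,52.9689) → (181.6534,47.8294) → (204.0548,42.8067) → (216.3925,38.5975).

Shape 2 is a closed polygon drawn with `<path>`. Its stroke #ff00ff means engrave at S213, F3205. After flipping Y the toolpath is (255.9939,75.6178) → (230.3482,55.3235) → (170.1405,73.6622) → (314.4925,43.0518) → (255.9939,75.6178), returning to the start.

Shape 3 is a open polyline drawn with `<path>`. Its stroke #ff00ff means engrave at S213, F3205. After flipping Y the toolpath is (268.1470,8.6439) → (277.2449,5.3040) → (327.1453,18.1872) → (326.9621,80.4644) → (168.2765,5.6752).

Shape 4 is a closed polygon drawn with `<path>`. Its stroke #ff00ff means engrave at S213, F3205. After flipping Y the toolpath is (89.3180,61.4131) → (304.5345,81.3054) → (93.4226,15.0287) → (89.3180,61.4131), returning to the start.

G21
G90
G00 X61.1754 Y56.0304
M3 S213
G01 X59.4837 Y60.7589 F3205
G01 X71.8641 Y62.1202
G01 X94.2938 Y60.8111
G01 X122.7503 Y57.5284
G01 X153.2111 Y52.9689
G01 X181.6534 Y47.8294
G01 X204.0548 Y42.8067
G01 X216.3925 Y38.5975
M5
G00 X255.9939 Y75.6178
M3 S213
G01 X230.3482 Y55.3235 F3205
G01 X170.1405 Y73.6622
G01 X314.4925 Y43.0518
G01 X255.9939 Y75.6178
M5
G00 X268.1470 Y8.6439
M3 S213
G01 X277.2449 Y5.3040 F3205
G01 X327.1453 Y18.1872
G01 X326.9621 Y80.4644
G01 X168.2765 Y5.6752
M5
G00 X89.3180 Y61.4131
M3 S213
G01 X304.5345 Y81.3054 F3205
G01 X93.4226 Y15.0287
G01 X89.3180 Y61.4131
M5
G00 X0.0000 Y0.0000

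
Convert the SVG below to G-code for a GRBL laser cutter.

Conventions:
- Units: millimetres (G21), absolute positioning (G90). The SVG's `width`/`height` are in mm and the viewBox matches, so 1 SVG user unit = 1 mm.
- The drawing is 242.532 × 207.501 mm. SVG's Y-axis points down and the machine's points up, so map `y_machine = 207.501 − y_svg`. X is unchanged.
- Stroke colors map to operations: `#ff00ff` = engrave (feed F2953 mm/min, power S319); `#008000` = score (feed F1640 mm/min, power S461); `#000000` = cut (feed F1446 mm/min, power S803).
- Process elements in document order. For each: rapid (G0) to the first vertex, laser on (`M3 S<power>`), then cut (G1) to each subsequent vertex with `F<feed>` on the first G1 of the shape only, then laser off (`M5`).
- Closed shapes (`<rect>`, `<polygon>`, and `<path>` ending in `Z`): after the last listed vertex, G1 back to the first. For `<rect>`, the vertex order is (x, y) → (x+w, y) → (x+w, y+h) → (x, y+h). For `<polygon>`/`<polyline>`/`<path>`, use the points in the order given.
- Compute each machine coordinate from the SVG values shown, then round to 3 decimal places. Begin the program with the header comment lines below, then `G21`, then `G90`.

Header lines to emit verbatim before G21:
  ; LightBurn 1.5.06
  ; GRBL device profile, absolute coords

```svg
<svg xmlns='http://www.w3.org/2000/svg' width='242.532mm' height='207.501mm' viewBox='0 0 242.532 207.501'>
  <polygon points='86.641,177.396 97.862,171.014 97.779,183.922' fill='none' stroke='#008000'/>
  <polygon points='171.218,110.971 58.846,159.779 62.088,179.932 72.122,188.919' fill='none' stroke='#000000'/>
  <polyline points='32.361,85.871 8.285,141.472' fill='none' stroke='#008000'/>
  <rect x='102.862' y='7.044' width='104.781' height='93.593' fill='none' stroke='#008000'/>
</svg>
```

viewBox `0 0 242.532 207.501` with mm width/height → 1 unit = 1 mm. Flip: y_m = 207.501 − y_svg.

**Shape 1** — `<polygon>` regular polygon, stroke `#008000` → score (S461, F1640). Machine vertices: (86.641,30.105) → (97.862,36.487) → (97.779,23.579) → (86.641,30.105). Closed: final G1 returns to the first vertex.

**Shape 2** — `<polygon>` closed polygon, stroke `#000000` → cut (S803, F1446). Machine vertices: (171.218,96.530) → (58.846,47.722) → (62.088,27.569) → (72.122,18.582) → (171.218,96.530). Closed: final G1 returns to the first vertex.

**Shape 3** — `<polyline>` line segment, stroke `#008000` → score (S461, F1640). Machine vertices: (32.361,121.630) → (8.285,66.029). Open path.

**Shape 4** — `<rect>` rectangle, stroke `#008000` → score (S461, F1640). Machine vertices: (102.862,200.457) → (207.643,200.457) → (207.643,106.864) → (102.862,106.864) → (102.862,200.457). Closed: final G1 returns to the first vertex.

; LightBurn 1.5.06
; GRBL device profile, absolute coords
G21
G90
G0 X86.641 Y30.105
M3 S461
G1 X97.862 Y36.487 F1640
G1 X97.779 Y23.579
G1 X86.641 Y30.105
M5
G0 X171.218 Y96.530
M3 S803
G1 X58.846 Y47.722 F1446
G1 X62.088 Y27.569
G1 X72.122 Y18.582
G1 X171.218 Y96.530
M5
G0 X32.361 Y121.630
M3 S461
G1 X8.285 Y66.029 F1640
M5
G0 X102.862 Y200.457
M3 S461
G1 X207.643 Y200.457 F1640
G1 X207.643 Y106.864
G1 X102.862 Y106.864
G1 X102.862 Y200.457
M5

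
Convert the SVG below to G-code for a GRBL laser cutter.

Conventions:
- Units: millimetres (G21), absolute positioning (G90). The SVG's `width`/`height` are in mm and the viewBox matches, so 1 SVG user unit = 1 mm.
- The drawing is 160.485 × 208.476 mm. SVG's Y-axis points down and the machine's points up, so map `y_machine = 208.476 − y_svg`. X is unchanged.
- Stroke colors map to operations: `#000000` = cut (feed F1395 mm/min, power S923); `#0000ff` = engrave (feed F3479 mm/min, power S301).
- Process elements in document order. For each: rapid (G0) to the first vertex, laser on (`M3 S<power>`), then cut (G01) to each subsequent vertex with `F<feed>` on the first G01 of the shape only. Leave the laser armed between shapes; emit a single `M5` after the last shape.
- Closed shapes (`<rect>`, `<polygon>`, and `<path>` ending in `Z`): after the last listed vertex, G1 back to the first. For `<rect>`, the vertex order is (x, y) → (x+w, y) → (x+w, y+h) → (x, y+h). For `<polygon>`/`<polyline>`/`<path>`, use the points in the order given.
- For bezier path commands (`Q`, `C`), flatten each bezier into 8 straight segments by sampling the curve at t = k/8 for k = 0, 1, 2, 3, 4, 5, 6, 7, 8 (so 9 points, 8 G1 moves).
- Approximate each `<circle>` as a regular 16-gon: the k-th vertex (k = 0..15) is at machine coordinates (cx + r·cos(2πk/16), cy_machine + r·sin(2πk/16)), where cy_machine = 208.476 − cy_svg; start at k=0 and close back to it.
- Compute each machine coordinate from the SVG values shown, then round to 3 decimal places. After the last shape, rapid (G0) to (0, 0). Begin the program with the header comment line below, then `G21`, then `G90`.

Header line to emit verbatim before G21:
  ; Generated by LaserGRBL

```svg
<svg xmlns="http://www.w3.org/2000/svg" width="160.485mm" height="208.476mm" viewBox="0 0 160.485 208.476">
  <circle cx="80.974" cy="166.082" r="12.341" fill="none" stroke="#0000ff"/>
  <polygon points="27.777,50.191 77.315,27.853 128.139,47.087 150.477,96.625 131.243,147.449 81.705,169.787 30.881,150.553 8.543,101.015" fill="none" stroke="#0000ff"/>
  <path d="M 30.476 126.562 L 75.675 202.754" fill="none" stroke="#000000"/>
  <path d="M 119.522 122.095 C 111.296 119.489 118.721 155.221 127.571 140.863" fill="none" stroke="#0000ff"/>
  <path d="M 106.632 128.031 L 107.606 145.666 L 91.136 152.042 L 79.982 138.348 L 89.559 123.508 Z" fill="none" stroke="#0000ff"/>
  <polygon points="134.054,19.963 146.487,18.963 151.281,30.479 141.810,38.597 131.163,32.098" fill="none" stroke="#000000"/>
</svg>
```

; Generated by LaserGRBL
G21
G90
G0 X93.315 Y42.394
M3 S301
G01 X92.376 Y47.117 F3479
G01 X89.700 Y51.120
G01 X85.697 Y53.796
G01 X80.974 Y54.735
G01 X76.251 Y53.796
G01 X72.248 Y51.120
G01 X69.572 Y47.117
G01 X68.633 Y42.394
G01 X69.572 Y37.671
G01 X72.248 Y33.668
G01 X76.251 Y30.992
G01 X80.974 Y30.053
G01 X85.697 Y30.992
G01 X89.700 Y33.668
G01 X92.376 Y37.671
G01 X93.315 Y42.394
G0 X27.777 Y158.285
M3 S301
G01 X77.315 Y180.623 F3479
G01 X128.139 Y161.389
G01 X150.477 Y111.851
G01 X131.243 Y61.027
G01 X81.705 Y38.689
G01 X30.881 Y57.923
G01 X8.543 Y107.461
G01 X27.777 Y158.285
G0 X30.476 Y81.914
M3 S923
G01 X75.675 Y5.722 F1395
G0 X119.522 Y86.381
M3 S301
G01 X117.143 Y85.734 F3479
G01 X116.065 Y82.529
G01 X116.120 Y77.802
G01 X117.143 Y72.590
G01 X118.966 Y67.929
G01 X121.423 Y64.855
G01 X124.347 Y64.404
G01 X127.571 Y67.613
G0 X106.632 Y80.445
M3 S301
G01 X107.606 Y62.810 F3479
G01 X91.136 Y56.434
G01 X79.982 Y70.128
G01 X89.559 Y84.968
G01 X106.632 Y80.445
G0 X134.054 Y188.513
M3 S923
G01 X146.487 Y189.513 F1395
G01 X151.281 Y177.997
G01 X141.810 Y169.879
G01 X131.163 Y176.378
G01 X134.054 Y188.513
M5
G0 X0.000 Y0.000

viewBox `0 0 160.485 208.476` with mm width/height → 1 unit = 1 mm. Flip: y_m = 208.476 − y_svg.

**Shape 1** — `<circle>` circle, stroke `#0000ff` → engrave (S301, F3479). Machine vertices: (93.315,42.394) → (92.376,47.117) → (89.700,51.120) → (85.697,53.796) → (80.974,54.735) → (76.251,53.796) → (72.248,51.120) → (69.572,47.117) → (68.633,42.394) → (69.572,37.671) → (72.248,33.668) → (76.251,30.992) → (80.974,30.053) → (85.697,30.992) → (89.700,33.668) → (92.376,37.671) → (93.315,42.394). Closed: final G1 returns to the first vertex.

**Shape 2** — `<polygon>` regular polygon, stroke `#0000ff` → engrave (S301, F3479). Machine vertices: (27.777,158.285) → (77.315,180.623) → (128.139,161.389) → (150.477,111.851) → (131.243,61.027) → (81.705,38.689) → (30.881,57.923) → (8.543,107.461) → (27.777,158.285). Closed: final G1 returns to the first vertex.

**Shape 3** — `<path>` line segment, stroke `#000000` → cut (S923, F1395). Machine vertices: (30.476,81.914) → (75.675,5.722). Open path.

**Shape 4** — `<path>` cubic bezier, stroke `#0000ff` → engrave (S301, F3479). Control points (SVG): P0=(119.522,122.095), P1=(111.296,119.489), P2=(118.721,155.221), P3=(127.571,140.863); sampled at t=k/8. Machine vertices: (119.522,86.381) → (117.143,85.734) → (116.065,82.529) → (116.120,77.802) → (117.143,72.590) → (118.966,67.929) → (121.423,64.855) → (124.347,64.404) → (127.571,67.613). Open path.

**Shape 5** — `<path>` regular polygon, stroke `#0000ff` → engrave (S301, F3479). Machine vertices: (106.632,80.445) → (107.606,62.810) → (91.136,56.434) → (79.982,70.128) → (89.559,84.968) → (106.632,80.445). Closed: final G1 returns to the first vertex.

**Shape 6** — `<polygon>` regular polygon, stroke `#000000` → cut (S923, F1395). Machine vertices: (134.054,188.513) → (146.487,189.513) → (151.281,177.997) → (141.810,169.879) → (131.163,176.378) → (134.054,188.513). Closed: final G1 returns to the first vertex.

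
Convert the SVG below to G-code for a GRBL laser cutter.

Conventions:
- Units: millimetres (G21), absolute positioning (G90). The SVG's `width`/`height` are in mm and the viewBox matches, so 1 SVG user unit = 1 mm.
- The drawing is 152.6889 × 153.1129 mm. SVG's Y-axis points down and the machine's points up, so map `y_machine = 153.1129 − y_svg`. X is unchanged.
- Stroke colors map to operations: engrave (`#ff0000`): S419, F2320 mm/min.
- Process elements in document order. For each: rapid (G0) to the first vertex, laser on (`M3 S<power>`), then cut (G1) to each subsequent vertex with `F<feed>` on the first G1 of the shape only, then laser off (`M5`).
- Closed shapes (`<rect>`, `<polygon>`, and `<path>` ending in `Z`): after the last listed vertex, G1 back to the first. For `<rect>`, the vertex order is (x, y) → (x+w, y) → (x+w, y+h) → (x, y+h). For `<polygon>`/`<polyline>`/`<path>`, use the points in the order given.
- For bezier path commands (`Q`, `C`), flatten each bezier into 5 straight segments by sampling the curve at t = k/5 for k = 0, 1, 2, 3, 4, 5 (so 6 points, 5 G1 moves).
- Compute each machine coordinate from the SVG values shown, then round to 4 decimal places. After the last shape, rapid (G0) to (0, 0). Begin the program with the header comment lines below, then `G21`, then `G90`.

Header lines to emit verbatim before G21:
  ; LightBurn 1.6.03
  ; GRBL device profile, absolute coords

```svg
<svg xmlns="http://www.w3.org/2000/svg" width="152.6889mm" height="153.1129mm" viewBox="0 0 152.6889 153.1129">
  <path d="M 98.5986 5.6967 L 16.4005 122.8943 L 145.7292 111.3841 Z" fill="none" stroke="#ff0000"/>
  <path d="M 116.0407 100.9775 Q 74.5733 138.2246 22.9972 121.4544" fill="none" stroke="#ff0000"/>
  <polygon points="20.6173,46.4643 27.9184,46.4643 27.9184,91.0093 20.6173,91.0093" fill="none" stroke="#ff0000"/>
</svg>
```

; LightBurn 1.6.03
; GRBL device profile, absolute coords
G21
G90
G0 X98.5986 Y147.4162
M3 S419
G1 X16.4005 Y30.2186 F2320
G1 X145.7292 Y41.7288
G1 X98.5986 Y147.4162
M5
G0 X116.0407 Y52.1354
M3 S419
G1 X99.0494 Y39.3973 F2320
G1 X81.2494 Y30.9805
G1 X62.6407 Y26.8851
G1 X43.2233 Y27.1111
G1 X22.9972 Y31.6585
M5
G0 X20.6173 Y106.6486
M3 S419
G1 X27.9184 Y106.6486 F2320
G1 X27.9184 Y62.1036
G1 X20.6173 Y62.1036
G1 X20.6173 Y106.6486
M5
G0 X0.0000 Y0.0000

1 u = 1 mm; y_m = 153.1129 − y.

[1] `<path>` closed polygon, #ff0000→engrave S419 F2320: (98.5986,147.4162) → (16.4005,30.2186) → (145.7292,41.7288) → (98.5986,147.4162) (closed)

[2] `<path>` quadratic bezier, #ff0000→engrave S419 F2320: (116.0407,52.1354) → (99.0494,39.3973) → (81.2494,30.9805) → (62.6407,26.8851) → (43.2233,27.1111) → (22.9972,31.6585)

[3] `<polygon>` rectangle, #ff0000→engrave S419 F2320: (20.6173,106.6486) → (27.9184,106.6486) → (27.9184,62.1036) → (20.6173,62.1036) → (20.6173,106.6486) (closed)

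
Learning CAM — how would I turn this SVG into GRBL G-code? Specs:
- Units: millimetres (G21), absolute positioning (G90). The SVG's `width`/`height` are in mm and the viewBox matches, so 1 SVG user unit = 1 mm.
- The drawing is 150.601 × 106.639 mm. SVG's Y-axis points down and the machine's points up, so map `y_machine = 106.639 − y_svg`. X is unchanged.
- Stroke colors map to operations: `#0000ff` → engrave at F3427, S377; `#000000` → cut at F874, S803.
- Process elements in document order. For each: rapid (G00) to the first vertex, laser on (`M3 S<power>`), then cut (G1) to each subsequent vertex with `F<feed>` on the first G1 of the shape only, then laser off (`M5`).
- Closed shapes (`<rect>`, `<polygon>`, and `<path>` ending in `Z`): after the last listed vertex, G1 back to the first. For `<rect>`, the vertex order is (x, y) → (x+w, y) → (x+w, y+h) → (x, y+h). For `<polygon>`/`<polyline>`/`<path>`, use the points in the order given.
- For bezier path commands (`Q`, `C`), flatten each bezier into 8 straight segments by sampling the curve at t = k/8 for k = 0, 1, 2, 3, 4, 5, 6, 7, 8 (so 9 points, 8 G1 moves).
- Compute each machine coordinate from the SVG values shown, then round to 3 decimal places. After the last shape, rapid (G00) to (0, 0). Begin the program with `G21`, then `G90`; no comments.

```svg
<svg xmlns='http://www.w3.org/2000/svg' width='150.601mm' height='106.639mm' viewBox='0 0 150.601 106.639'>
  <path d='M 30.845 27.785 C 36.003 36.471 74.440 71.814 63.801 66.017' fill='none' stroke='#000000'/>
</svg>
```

viewBox `0 0 150.601 106.639` with mm width/height → 1 unit = 1 mm. Flip: y_m = 106.639 − y_svg.

**Shape 1** — `<path>` cubic bezier, stroke `#000000` → cut (S803, F874). Control points (SVG): P0=(30.845,27.785), P1=(36.003,36.471), P2=(74.440,71.814), P3=(63.801,66.017); sampled at t=k/8. Machine vertices: (30.845,78.854) → (34.178,74.480) → (39.667,68.401) → (46.344,61.412) → (53.247,54.307) → (59.409,47.881) → (63.865,42.929) → (65.651,40.244) → (63.801,40.622). Open path.

G21
G90
G00 X30.845 Y78.854
M3 S803
G1 X34.178 Y74.480 F874
G1 X39.667 Y68.401
G1 X46.344 Y61.412
G1 X53.247 Y54.307
G1 X59.409 Y47.881
G1 X63.865 Y42.929
G1 X65.651 Y40.244
G1 X63.801 Y40.622
M5
G00 X0.000 Y0.000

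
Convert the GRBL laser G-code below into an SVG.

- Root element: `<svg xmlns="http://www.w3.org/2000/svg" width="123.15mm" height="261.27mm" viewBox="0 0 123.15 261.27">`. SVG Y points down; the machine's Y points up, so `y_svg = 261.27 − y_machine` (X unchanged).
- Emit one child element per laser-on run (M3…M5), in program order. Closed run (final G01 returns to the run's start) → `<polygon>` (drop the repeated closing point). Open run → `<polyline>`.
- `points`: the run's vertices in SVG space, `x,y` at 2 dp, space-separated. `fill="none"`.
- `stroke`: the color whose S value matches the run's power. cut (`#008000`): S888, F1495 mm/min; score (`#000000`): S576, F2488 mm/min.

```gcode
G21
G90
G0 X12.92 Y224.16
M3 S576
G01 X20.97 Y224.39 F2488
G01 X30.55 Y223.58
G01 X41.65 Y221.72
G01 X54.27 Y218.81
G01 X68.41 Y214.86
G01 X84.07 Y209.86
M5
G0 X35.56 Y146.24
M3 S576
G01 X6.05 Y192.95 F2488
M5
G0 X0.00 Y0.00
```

<svg xmlns="http://www.w3.org/2000/svg" width="123.15mm" height="261.27mm" viewBox="0 0 123.15 261.27">
  <polyline points="12.92,37.11 20.97,36.88 30.55,37.69 41.65,39.55 54.27,42.46 68.41,46.41 84.07,51.41" fill="none" stroke="#000000"/>
  <polyline points="35.56,115.03 6.05,68.32" fill="none" stroke="#000000"/>
</svg>

y_svg = 261.27 − y_m. Every run uses S576, so all elements get stroke `#000000` (score).

[1] open run; points: 12.92,37.11 20.97,36.88 30.55,37.69 41.65,39.55 54.27,42.46 68.41,46.41 84.07,51.41

[2] open run; points: 35.56,115.03 6.05,68.32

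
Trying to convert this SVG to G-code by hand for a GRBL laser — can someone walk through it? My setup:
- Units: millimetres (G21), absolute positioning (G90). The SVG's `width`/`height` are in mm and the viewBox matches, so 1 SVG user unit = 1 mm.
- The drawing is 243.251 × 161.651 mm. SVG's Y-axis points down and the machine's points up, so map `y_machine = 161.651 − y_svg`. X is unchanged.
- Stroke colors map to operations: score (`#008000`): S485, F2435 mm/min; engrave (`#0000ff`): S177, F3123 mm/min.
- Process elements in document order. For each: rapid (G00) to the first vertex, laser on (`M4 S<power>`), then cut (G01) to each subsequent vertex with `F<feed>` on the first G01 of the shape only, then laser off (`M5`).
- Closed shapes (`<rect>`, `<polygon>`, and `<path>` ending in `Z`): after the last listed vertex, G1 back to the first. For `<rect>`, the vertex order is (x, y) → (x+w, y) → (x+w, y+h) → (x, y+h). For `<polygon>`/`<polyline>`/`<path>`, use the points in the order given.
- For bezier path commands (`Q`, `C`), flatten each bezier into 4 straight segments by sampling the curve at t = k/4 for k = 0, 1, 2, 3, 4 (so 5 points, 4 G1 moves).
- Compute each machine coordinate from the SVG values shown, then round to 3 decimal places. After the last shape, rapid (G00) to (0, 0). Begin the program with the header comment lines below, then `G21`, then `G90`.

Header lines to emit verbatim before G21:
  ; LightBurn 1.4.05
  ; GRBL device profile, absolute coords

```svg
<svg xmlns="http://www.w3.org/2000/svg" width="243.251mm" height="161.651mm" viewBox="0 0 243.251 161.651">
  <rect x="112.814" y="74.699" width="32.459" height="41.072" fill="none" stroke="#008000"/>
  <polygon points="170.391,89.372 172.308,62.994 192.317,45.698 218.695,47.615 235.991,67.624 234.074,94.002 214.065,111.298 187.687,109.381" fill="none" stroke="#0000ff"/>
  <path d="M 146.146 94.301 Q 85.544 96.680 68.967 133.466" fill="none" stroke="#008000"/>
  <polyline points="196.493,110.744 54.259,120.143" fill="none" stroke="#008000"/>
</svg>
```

Since the viewBox matches the mm dimensions, user units are millimetres directly. The only transform is the Y-flip y_m = 161.651 − y_svg.

Shape 1 is a rectangle drawn with `<rect>`. Its stroke #008000 means score at S485, F2435. After flipping Y the toolpath is (112.814,86.952) → (145.273,86.952) → (145.273,45.880) → (112.814,45.880) → (112.814,86.952), returning to the start.

Shape 2 is a regular polygon drawn with `<polygon>`. Its stroke #0000ff means engrave at S177, F3123. After flipping Y the toolpath is (170.391,72.279) → (172.308,98.657) → (192.317,115.953) → (218.695,114.036) → (235.991,94.027) → (234.074,67.649) → (214.065,50.353) → (187.687,52.270) → (170.391,72.279), returning to the start.

Shape 3 is a quadratic bezier drawn with `<path>`. Its stroke #008000 means score at S485, F2435. After flipping Y the toolpath is (146.146,67.350) → (118.597,64.010) → (96.550,56.369) → (80.007,44.428) → (68.967,28.185).

Shape 4 is a line segment drawn with `<polyline>`. Its stroke #008000 means score at S485, F2435. After flipping Y the toolpath is (196.493,50.907) → (54.259,41.508).

; LightBurn 1.4.05
; GRBL device profile, absolute coords
G21
G90
G00 X112.814 Y86.952
M4 S485
G01 X145.273 Y86.952 F2435
G01 X145.273 Y45.880
G01 X112.814 Y45.880
G01 X112.814 Y86.952
M5
G00 X170.391 Y72.279
M4 S177
G01 X172.308 Y98.657 F3123
G01 X192.317 Y115.953
G01 X218.695 Y114.036
G01 X235.991 Y94.027
G01 X234.074 Y67.649
G01 X214.065 Y50.353
G01 X187.687 Y52.270
G01 X170.391 Y72.279
M5
G00 X146.146 Y67.350
M4 S485
G01 X118.597 Y64.010 F2435
G01 X96.550 Y56.369
G01 X80.007 Y44.428
G01 X68.967 Y28.185
M5
G00 X196.493 Y50.907
M4 S485
G01 X54.259 Y41.508 F2435
M5
G00 X0.000 Y0.000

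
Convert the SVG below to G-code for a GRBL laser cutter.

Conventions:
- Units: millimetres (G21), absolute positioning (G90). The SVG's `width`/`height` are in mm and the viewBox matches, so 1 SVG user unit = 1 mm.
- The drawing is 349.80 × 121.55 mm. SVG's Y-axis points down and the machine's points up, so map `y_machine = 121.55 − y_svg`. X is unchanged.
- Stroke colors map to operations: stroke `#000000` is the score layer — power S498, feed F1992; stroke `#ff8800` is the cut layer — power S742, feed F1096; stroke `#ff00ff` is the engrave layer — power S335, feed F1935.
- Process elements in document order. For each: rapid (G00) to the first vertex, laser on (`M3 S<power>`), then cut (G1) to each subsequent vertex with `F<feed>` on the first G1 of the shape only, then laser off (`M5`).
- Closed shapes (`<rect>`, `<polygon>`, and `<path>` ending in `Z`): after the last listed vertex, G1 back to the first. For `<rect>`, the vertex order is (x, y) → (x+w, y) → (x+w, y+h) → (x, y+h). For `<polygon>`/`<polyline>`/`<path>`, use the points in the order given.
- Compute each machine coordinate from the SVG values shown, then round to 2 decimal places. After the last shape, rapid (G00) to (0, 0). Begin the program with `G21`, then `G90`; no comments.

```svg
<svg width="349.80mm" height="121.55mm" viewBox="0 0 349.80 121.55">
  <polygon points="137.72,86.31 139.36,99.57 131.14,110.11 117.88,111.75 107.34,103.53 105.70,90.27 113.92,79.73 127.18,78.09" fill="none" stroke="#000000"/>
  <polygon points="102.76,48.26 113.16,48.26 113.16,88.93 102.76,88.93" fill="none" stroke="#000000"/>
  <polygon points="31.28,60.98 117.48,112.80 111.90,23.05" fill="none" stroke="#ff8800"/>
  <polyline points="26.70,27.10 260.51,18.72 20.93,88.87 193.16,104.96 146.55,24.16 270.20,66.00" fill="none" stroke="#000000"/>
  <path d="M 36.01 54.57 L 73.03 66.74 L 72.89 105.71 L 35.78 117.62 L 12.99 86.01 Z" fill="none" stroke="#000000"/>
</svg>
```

G21
G90
G00 X137.72 Y35.24
M3 S498
G1 X139.36 Y21.98 F1992
G1 X131.14 Y11.44
G1 X117.88 Y9.80
G1 X107.34 Y18.02
G1 X105.70 Y31.28
G1 X113.92 Y41.82
G1 X127.18 Y43.46
G1 X137.72 Y35.24
M5
G00 X102.76 Y73.29
M3 S498
G1 X113.16 Y73.29 F1992
G1 X113.16 Y32.62
G1 X102.76 Y32.62
G1 X102.76 Y73.29
M5
G00 X31.28 Y60.57
M3 S742
G1 X117.48 Y8.75 F1096
G1 X111.90 Y98.50
G1 X31.28 Y60.57
M5
G00 X26.70 Y94.45
M3 S498
G1 X260.51 Y102.83 F1992
G1 X20.93 Y32.68
G1 X193.16 Y16.59
G1 X146.55 Y97.39
G1 X270.20 Y55.55
M5
G00 X36.01 Y66.98
M3 S498
G1 X73.03 Y54.81 F1992
G1 X72.89 Y15.84
G1 X35.78 Y3.93
G1 X12.99 Y35.54
G1 X36.01 Y66.98
M5
G00 X0.00 Y0.00

viewBox `0 0 349.80 121.55` with mm width/height → 1 unit = 1 mm. Flip: y_m = 121.55 − y_svg.

**Shape 1** — `<polygon>` regular polygon, stroke `#000000` → score (S498, F1992). Machine vertices: (137.72,35.24) → (139.36,21.98) → (131.14,11.44) → (117.88,9.80) → (107.34,18.02) → (105.70,31.28) → (113.92,41.82) → (127.18,43.46) → (137.72,35.24). Closed: final G1 returns to the first vertex.

**Shape 2** — `<polygon>` rectangle, stroke `#000000` → score (S498, F1992). Machine vertices: (102.76,73.29) → (113.16,73.29) → (113.16,32.62) → (102.76,32.62) → (102.76,73.29). Closed: final G1 returns to the first vertex.

**Shape 3** — `<polygon>` closed polygon, stroke `#ff8800` → cut (S742, F1096). Machine vertices: (31.28,60.57) → (117.48,8.75) → (111.90,98.50) → (31.28,60.57). Closed: final G1 returns to the first vertex.

**Shape 4** — `<polyline>` open polyline, stroke `#000000` → score (S498, F1992). Machine vertices: (26.70,94.45) → (260.51,102.83) → (20.93,32.68) → (193.16,16.59) → (146.55,97.39) → (270.20,55.55). Open path.

**Shape 5** — `<path>` regular polygon, stroke `#000000` → score (S498, F1992). Machine vertices: (36.01,66.98) → (73.03,54.81) → (72.89,15.84) → (35.78,3.93) → (12.99,35.54) → (36.01,66.98). Closed: final G1 returns to the first vertex.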